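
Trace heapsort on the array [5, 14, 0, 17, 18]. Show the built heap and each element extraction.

Build heap: [18, 17, 0, 5, 14]
Extract 18: [17, 14, 0, 5, 18]
Extract 17: [14, 5, 0, 17, 18]
Extract 14: [5, 0, 14, 17, 18]
Extract 5: [0, 5, 14, 17, 18]


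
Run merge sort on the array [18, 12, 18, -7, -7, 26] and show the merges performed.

Divide and conquer:
  Merge [12] + [18] -> [12, 18]
  Merge [18] + [12, 18] -> [12, 18, 18]
  Merge [-7] + [26] -> [-7, 26]
  Merge [-7] + [-7, 26] -> [-7, -7, 26]
  Merge [12, 18, 18] + [-7, -7, 26] -> [-7, -7, 12, 18, 18, 26]


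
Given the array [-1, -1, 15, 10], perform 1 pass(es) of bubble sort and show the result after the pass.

After pass 1: [-1, -1, 10, 15] (1 swaps)
Total swaps: 1


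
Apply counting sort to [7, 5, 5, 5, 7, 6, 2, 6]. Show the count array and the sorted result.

Count array: [0, 0, 1, 0, 0, 3, 2, 2]
(count[i] = number of elements equal to i)
Cumulative count: [0, 0, 1, 1, 1, 4, 6, 8]
Sorted: [2, 5, 5, 5, 6, 6, 7, 7]


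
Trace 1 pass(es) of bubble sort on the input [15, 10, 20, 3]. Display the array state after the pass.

After pass 1: [10, 15, 3, 20] (2 swaps)
Total swaps: 2


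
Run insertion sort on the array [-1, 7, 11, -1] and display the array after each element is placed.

First element -1 is already 'sorted'
Insert 7: shifted 0 elements -> [-1, 7, 11, -1]
Insert 11: shifted 0 elements -> [-1, 7, 11, -1]
Insert -1: shifted 2 elements -> [-1, -1, 7, 11]


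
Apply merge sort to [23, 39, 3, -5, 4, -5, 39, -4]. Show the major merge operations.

Divide and conquer:
  Merge [23] + [39] -> [23, 39]
  Merge [3] + [-5] -> [-5, 3]
  Merge [23, 39] + [-5, 3] -> [-5, 3, 23, 39]
  Merge [4] + [-5] -> [-5, 4]
  Merge [39] + [-4] -> [-4, 39]
  Merge [-5, 4] + [-4, 39] -> [-5, -4, 4, 39]
  Merge [-5, 3, 23, 39] + [-5, -4, 4, 39] -> [-5, -5, -4, 3, 4, 23, 39, 39]


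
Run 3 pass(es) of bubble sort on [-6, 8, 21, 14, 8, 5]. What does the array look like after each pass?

After pass 1: [-6, 8, 14, 8, 5, 21] (3 swaps)
After pass 2: [-6, 8, 8, 5, 14, 21] (2 swaps)
After pass 3: [-6, 8, 5, 8, 14, 21] (1 swaps)
Total swaps: 6


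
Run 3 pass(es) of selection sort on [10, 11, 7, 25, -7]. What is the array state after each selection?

Pass 1: Select minimum -7 at index 4, swap -> [-7, 11, 7, 25, 10]
Pass 2: Select minimum 7 at index 2, swap -> [-7, 7, 11, 25, 10]
Pass 3: Select minimum 10 at index 4, swap -> [-7, 7, 10, 25, 11]


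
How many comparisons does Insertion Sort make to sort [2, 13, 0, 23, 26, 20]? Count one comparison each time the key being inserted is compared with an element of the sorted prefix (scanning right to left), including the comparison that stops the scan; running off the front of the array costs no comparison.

Insert 13: 2 <= 13 (stop) = 1 comparison(s) -> [2, 13, 0, 23, 26, 20]
Insert 0: 13 > 0 (shift), 2 > 0 (shift), reached front = 2 comparison(s) -> [0, 2, 13, 23, 26, 20]
Insert 23: 13 <= 23 (stop) = 1 comparison(s) -> [0, 2, 13, 23, 26, 20]
Insert 26: 23 <= 26 (stop) = 1 comparison(s) -> [0, 2, 13, 23, 26, 20]
Insert 20: 26 > 20 (shift), 23 > 20 (shift), 13 <= 20 (stop) = 3 comparison(s) -> [0, 2, 13, 20, 23, 26]
Total comparisons: 1 + 2 + 1 + 1 + 3 = 8


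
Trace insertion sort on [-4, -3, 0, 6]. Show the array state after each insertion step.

First element -4 is already 'sorted'
Insert -3: shifted 0 elements -> [-4, -3, 0, 6]
Insert 0: shifted 0 elements -> [-4, -3, 0, 6]
Insert 6: shifted 0 elements -> [-4, -3, 0, 6]


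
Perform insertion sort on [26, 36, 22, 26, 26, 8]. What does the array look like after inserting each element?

First element 26 is already 'sorted'
Insert 36: shifted 0 elements -> [26, 36, 22, 26, 26, 8]
Insert 22: shifted 2 elements -> [22, 26, 36, 26, 26, 8]
Insert 26: shifted 1 elements -> [22, 26, 26, 36, 26, 8]
Insert 26: shifted 1 elements -> [22, 26, 26, 26, 36, 8]
Insert 8: shifted 5 elements -> [8, 22, 26, 26, 26, 36]


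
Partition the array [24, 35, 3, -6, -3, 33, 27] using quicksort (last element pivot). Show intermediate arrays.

Partition 1: pivot=27 at index 4 -> [24, 3, -6, -3, 27, 33, 35]
Partition 2: pivot=-3 at index 1 -> [-6, -3, 24, 3, 27, 33, 35]
Partition 3: pivot=3 at index 2 -> [-6, -3, 3, 24, 27, 33, 35]
Partition 4: pivot=35 at index 6 -> [-6, -3, 3, 24, 27, 33, 35]


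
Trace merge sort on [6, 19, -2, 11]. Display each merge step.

Divide and conquer:
  Merge [6] + [19] -> [6, 19]
  Merge [-2] + [11] -> [-2, 11]
  Merge [6, 19] + [-2, 11] -> [-2, 6, 11, 19]


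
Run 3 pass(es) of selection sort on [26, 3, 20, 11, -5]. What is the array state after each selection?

Pass 1: Select minimum -5 at index 4, swap -> [-5, 3, 20, 11, 26]
Pass 2: Select minimum 3 at index 1, swap -> [-5, 3, 20, 11, 26]
Pass 3: Select minimum 11 at index 3, swap -> [-5, 3, 11, 20, 26]


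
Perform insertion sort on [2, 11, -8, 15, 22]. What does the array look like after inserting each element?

First element 2 is already 'sorted'
Insert 11: shifted 0 elements -> [2, 11, -8, 15, 22]
Insert -8: shifted 2 elements -> [-8, 2, 11, 15, 22]
Insert 15: shifted 0 elements -> [-8, 2, 11, 15, 22]
Insert 22: shifted 0 elements -> [-8, 2, 11, 15, 22]


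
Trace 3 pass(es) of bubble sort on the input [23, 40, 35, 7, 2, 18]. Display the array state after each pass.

After pass 1: [23, 35, 7, 2, 18, 40] (4 swaps)
After pass 2: [23, 7, 2, 18, 35, 40] (3 swaps)
After pass 3: [7, 2, 18, 23, 35, 40] (3 swaps)
Total swaps: 10


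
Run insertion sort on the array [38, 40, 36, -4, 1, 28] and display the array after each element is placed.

First element 38 is already 'sorted'
Insert 40: shifted 0 elements -> [38, 40, 36, -4, 1, 28]
Insert 36: shifted 2 elements -> [36, 38, 40, -4, 1, 28]
Insert -4: shifted 3 elements -> [-4, 36, 38, 40, 1, 28]
Insert 1: shifted 3 elements -> [-4, 1, 36, 38, 40, 28]
Insert 28: shifted 3 elements -> [-4, 1, 28, 36, 38, 40]


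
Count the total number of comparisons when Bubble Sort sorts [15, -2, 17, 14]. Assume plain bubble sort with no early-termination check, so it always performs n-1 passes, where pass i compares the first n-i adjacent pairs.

Pass 1: compare adjacent pairs (0,1)..(2,3) = 3 comparison(s), 2 swap(s) -> [-2, 15, 14, 17]
Pass 2: compare adjacent pairs (0,1)..(1,2) = 2 comparison(s), 1 swap(s) -> [-2, 14, 15, 17]
Pass 3: compare adjacent pairs (0,1)..(0,1) = 1 comparison(s), 0 swap(s) -> [-2, 14, 15, 17]
Total comparisons: 3 + 2 + 1 = 6


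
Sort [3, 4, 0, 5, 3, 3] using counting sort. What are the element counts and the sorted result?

Count array: [1, 0, 0, 3, 1, 1]
(count[i] = number of elements equal to i)
Cumulative count: [1, 1, 1, 4, 5, 6]
Sorted: [0, 3, 3, 3, 4, 5]


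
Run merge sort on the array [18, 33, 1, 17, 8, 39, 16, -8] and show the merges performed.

Divide and conquer:
  Merge [18] + [33] -> [18, 33]
  Merge [1] + [17] -> [1, 17]
  Merge [18, 33] + [1, 17] -> [1, 17, 18, 33]
  Merge [8] + [39] -> [8, 39]
  Merge [16] + [-8] -> [-8, 16]
  Merge [8, 39] + [-8, 16] -> [-8, 8, 16, 39]
  Merge [1, 17, 18, 33] + [-8, 8, 16, 39] -> [-8, 1, 8, 16, 17, 18, 33, 39]


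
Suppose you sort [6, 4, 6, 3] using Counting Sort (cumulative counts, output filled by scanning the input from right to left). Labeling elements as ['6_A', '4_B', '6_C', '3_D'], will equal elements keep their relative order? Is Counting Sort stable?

Trace Counting Sort on the labeled array (the key is the number; the letter only tracks identity):
  Counts for values 0..6: [0, 0, 0, 1, 1, 0, 2]
  Cumulative counts: [0, 0, 0, 1, 2, 2, 4]
  Scan right to left: place 3_D at output index 0
  Scan right to left: place 6_C at output index 3
  Scan right to left: place 4_B at output index 1
  Scan right to left: place 6_A at output index 2
  Output: [3_D, 4_B, 6_A, 6_C]
Equal keys:
  value 6: originally 6_A, 6_C; after sorting 6_A, 6_C -> order preserved
All equal keys kept their original relative order. Counting Sort is stable: scanning the input right to left with decreasing cumulative counts places later duplicates at later output positions.
Answer: Stable


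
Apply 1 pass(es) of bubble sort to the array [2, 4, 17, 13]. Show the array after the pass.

After pass 1: [2, 4, 13, 17] (1 swaps)
Total swaps: 1


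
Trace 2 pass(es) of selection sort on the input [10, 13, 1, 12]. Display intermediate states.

Pass 1: Select minimum 1 at index 2, swap -> [1, 13, 10, 12]
Pass 2: Select minimum 10 at index 2, swap -> [1, 10, 13, 12]


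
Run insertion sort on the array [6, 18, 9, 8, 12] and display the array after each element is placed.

First element 6 is already 'sorted'
Insert 18: shifted 0 elements -> [6, 18, 9, 8, 12]
Insert 9: shifted 1 elements -> [6, 9, 18, 8, 12]
Insert 8: shifted 2 elements -> [6, 8, 9, 18, 12]
Insert 12: shifted 1 elements -> [6, 8, 9, 12, 18]


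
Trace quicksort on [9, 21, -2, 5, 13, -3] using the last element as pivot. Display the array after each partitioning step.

Partition 1: pivot=-3 at index 0 -> [-3, 21, -2, 5, 13, 9]
Partition 2: pivot=9 at index 3 -> [-3, -2, 5, 9, 13, 21]
Partition 3: pivot=5 at index 2 -> [-3, -2, 5, 9, 13, 21]
Partition 4: pivot=21 at index 5 -> [-3, -2, 5, 9, 13, 21]


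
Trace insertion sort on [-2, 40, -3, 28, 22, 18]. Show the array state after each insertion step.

First element -2 is already 'sorted'
Insert 40: shifted 0 elements -> [-2, 40, -3, 28, 22, 18]
Insert -3: shifted 2 elements -> [-3, -2, 40, 28, 22, 18]
Insert 28: shifted 1 elements -> [-3, -2, 28, 40, 22, 18]
Insert 22: shifted 2 elements -> [-3, -2, 22, 28, 40, 18]
Insert 18: shifted 3 elements -> [-3, -2, 18, 22, 28, 40]


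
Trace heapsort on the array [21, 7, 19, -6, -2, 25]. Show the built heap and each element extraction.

Build heap: [25, 7, 21, -6, -2, 19]
Extract 25: [21, 7, 19, -6, -2, 25]
Extract 21: [19, 7, -2, -6, 21, 25]
Extract 19: [7, -6, -2, 19, 21, 25]
Extract 7: [-2, -6, 7, 19, 21, 25]
Extract -2: [-6, -2, 7, 19, 21, 25]


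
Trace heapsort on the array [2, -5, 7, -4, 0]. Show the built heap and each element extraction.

Build heap: [7, 0, 2, -4, -5]
Extract 7: [2, 0, -5, -4, 7]
Extract 2: [0, -4, -5, 2, 7]
Extract 0: [-4, -5, 0, 2, 7]
Extract -4: [-5, -4, 0, 2, 7]


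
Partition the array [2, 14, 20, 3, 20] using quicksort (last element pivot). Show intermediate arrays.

Partition 1: pivot=20 at index 4 -> [2, 14, 20, 3, 20]
Partition 2: pivot=3 at index 1 -> [2, 3, 20, 14, 20]
Partition 3: pivot=14 at index 2 -> [2, 3, 14, 20, 20]


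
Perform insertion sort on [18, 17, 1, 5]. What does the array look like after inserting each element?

First element 18 is already 'sorted'
Insert 17: shifted 1 elements -> [17, 18, 1, 5]
Insert 1: shifted 2 elements -> [1, 17, 18, 5]
Insert 5: shifted 2 elements -> [1, 5, 17, 18]


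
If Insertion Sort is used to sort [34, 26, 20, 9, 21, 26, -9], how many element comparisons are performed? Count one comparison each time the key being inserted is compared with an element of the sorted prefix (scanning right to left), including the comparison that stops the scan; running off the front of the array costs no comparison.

Insert 26: 34 > 26 (shift), reached front = 1 comparison(s) -> [26, 34, 20, 9, 21, 26, -9]
Insert 20: 34 > 20 (shift), 26 > 20 (shift), reached front = 2 comparison(s) -> [20, 26, 34, 9, 21, 26, -9]
Insert 9: 34 > 9 (shift), 26 > 9 (shift), 20 > 9 (shift), reached front = 3 comparison(s) -> [9, 20, 26, 34, 21, 26, -9]
Insert 21: 34 > 21 (shift), 26 > 21 (shift), 20 <= 21 (stop) = 3 comparison(s) -> [9, 20, 21, 26, 34, 26, -9]
Insert 26: 34 > 26 (shift), 26 <= 26 (stop) = 2 comparison(s) -> [9, 20, 21, 26, 26, 34, -9]
Insert -9: 34 > -9 (shift), 26 > -9 (shift), 26 > -9 (shift), 21 > -9 (shift), 20 > -9 (shift), 9 > -9 (shift), reached front = 6 comparison(s) -> [-9, 9, 20, 21, 26, 26, 34]
Total comparisons: 1 + 2 + 3 + 3 + 2 + 6 = 17


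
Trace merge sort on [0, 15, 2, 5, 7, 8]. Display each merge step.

Divide and conquer:
  Merge [15] + [2] -> [2, 15]
  Merge [0] + [2, 15] -> [0, 2, 15]
  Merge [7] + [8] -> [7, 8]
  Merge [5] + [7, 8] -> [5, 7, 8]
  Merge [0, 2, 15] + [5, 7, 8] -> [0, 2, 5, 7, 8, 15]


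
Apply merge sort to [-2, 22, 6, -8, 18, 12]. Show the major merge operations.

Divide and conquer:
  Merge [22] + [6] -> [6, 22]
  Merge [-2] + [6, 22] -> [-2, 6, 22]
  Merge [18] + [12] -> [12, 18]
  Merge [-8] + [12, 18] -> [-8, 12, 18]
  Merge [-2, 6, 22] + [-8, 12, 18] -> [-8, -2, 6, 12, 18, 22]


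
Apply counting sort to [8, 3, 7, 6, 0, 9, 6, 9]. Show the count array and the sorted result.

Count array: [1, 0, 0, 1, 0, 0, 2, 1, 1, 2]
(count[i] = number of elements equal to i)
Cumulative count: [1, 1, 1, 2, 2, 2, 4, 5, 6, 8]
Sorted: [0, 3, 6, 6, 7, 8, 9, 9]


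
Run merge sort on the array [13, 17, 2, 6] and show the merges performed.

Divide and conquer:
  Merge [13] + [17] -> [13, 17]
  Merge [2] + [6] -> [2, 6]
  Merge [13, 17] + [2, 6] -> [2, 6, 13, 17]


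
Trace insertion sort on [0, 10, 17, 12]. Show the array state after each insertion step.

First element 0 is already 'sorted'
Insert 10: shifted 0 elements -> [0, 10, 17, 12]
Insert 17: shifted 0 elements -> [0, 10, 17, 12]
Insert 12: shifted 1 elements -> [0, 10, 12, 17]


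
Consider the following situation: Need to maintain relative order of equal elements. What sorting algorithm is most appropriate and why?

Best choice: Merge sort or Insertion sort
Reason: Both are stable; quicksort and heapsort are not stable


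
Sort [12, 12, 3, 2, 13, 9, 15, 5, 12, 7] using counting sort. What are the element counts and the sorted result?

Count array: [0, 0, 1, 1, 0, 1, 0, 1, 0, 1, 0, 0, 3, 1, 0, 1]
(count[i] = number of elements equal to i)
Cumulative count: [0, 0, 1, 2, 2, 3, 3, 4, 4, 5, 5, 5, 8, 9, 9, 10]
Sorted: [2, 3, 5, 7, 9, 12, 12, 12, 13, 15]


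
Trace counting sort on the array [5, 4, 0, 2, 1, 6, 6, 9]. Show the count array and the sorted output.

Count array: [1, 1, 1, 0, 1, 1, 2, 0, 0, 1]
(count[i] = number of elements equal to i)
Cumulative count: [1, 2, 3, 3, 4, 5, 7, 7, 7, 8]
Sorted: [0, 1, 2, 4, 5, 6, 6, 9]


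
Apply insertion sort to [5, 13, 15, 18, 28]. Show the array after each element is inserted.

First element 5 is already 'sorted'
Insert 13: shifted 0 elements -> [5, 13, 15, 18, 28]
Insert 15: shifted 0 elements -> [5, 13, 15, 18, 28]
Insert 18: shifted 0 elements -> [5, 13, 15, 18, 28]
Insert 28: shifted 0 elements -> [5, 13, 15, 18, 28]


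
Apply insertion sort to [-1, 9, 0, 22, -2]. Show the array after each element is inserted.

First element -1 is already 'sorted'
Insert 9: shifted 0 elements -> [-1, 9, 0, 22, -2]
Insert 0: shifted 1 elements -> [-1, 0, 9, 22, -2]
Insert 22: shifted 0 elements -> [-1, 0, 9, 22, -2]
Insert -2: shifted 4 elements -> [-2, -1, 0, 9, 22]


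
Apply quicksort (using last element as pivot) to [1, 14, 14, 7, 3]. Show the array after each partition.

Partition 1: pivot=3 at index 1 -> [1, 3, 14, 7, 14]
Partition 2: pivot=14 at index 4 -> [1, 3, 14, 7, 14]
Partition 3: pivot=7 at index 2 -> [1, 3, 7, 14, 14]


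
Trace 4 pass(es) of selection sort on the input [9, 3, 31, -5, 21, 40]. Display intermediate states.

Pass 1: Select minimum -5 at index 3, swap -> [-5, 3, 31, 9, 21, 40]
Pass 2: Select minimum 3 at index 1, swap -> [-5, 3, 31, 9, 21, 40]
Pass 3: Select minimum 9 at index 3, swap -> [-5, 3, 9, 31, 21, 40]
Pass 4: Select minimum 21 at index 4, swap -> [-5, 3, 9, 21, 31, 40]


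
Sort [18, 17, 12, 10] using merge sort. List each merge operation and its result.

Divide and conquer:
  Merge [18] + [17] -> [17, 18]
  Merge [12] + [10] -> [10, 12]
  Merge [17, 18] + [10, 12] -> [10, 12, 17, 18]


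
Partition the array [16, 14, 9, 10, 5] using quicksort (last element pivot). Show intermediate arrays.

Partition 1: pivot=5 at index 0 -> [5, 14, 9, 10, 16]
Partition 2: pivot=16 at index 4 -> [5, 14, 9, 10, 16]
Partition 3: pivot=10 at index 2 -> [5, 9, 10, 14, 16]


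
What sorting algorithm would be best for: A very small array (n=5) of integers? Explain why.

Best choice: Insertion sort
Reason: For tiny inputs the O(n^2) overhead is negligible and insertion sort has minimal constant factors


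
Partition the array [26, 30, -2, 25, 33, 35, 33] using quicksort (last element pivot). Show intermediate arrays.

Partition 1: pivot=33 at index 5 -> [26, 30, -2, 25, 33, 33, 35]
Partition 2: pivot=33 at index 4 -> [26, 30, -2, 25, 33, 33, 35]
Partition 3: pivot=25 at index 1 -> [-2, 25, 26, 30, 33, 33, 35]
Partition 4: pivot=30 at index 3 -> [-2, 25, 26, 30, 33, 33, 35]


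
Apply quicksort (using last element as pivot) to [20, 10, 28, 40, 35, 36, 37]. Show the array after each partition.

Partition 1: pivot=37 at index 5 -> [20, 10, 28, 35, 36, 37, 40]
Partition 2: pivot=36 at index 4 -> [20, 10, 28, 35, 36, 37, 40]
Partition 3: pivot=35 at index 3 -> [20, 10, 28, 35, 36, 37, 40]
Partition 4: pivot=28 at index 2 -> [20, 10, 28, 35, 36, 37, 40]
Partition 5: pivot=10 at index 0 -> [10, 20, 28, 35, 36, 37, 40]


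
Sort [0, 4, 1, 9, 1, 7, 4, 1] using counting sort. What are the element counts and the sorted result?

Count array: [1, 3, 0, 0, 2, 0, 0, 1, 0, 1]
(count[i] = number of elements equal to i)
Cumulative count: [1, 4, 4, 4, 6, 6, 6, 7, 7, 8]
Sorted: [0, 1, 1, 1, 4, 4, 7, 9]


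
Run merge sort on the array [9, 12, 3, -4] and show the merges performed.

Divide and conquer:
  Merge [9] + [12] -> [9, 12]
  Merge [3] + [-4] -> [-4, 3]
  Merge [9, 12] + [-4, 3] -> [-4, 3, 9, 12]


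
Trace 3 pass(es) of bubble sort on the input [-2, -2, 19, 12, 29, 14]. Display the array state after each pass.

After pass 1: [-2, -2, 12, 19, 14, 29] (2 swaps)
After pass 2: [-2, -2, 12, 14, 19, 29] (1 swaps)
After pass 3: [-2, -2, 12, 14, 19, 29] (0 swaps)
Total swaps: 3


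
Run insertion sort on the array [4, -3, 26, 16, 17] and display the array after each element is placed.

First element 4 is already 'sorted'
Insert -3: shifted 1 elements -> [-3, 4, 26, 16, 17]
Insert 26: shifted 0 elements -> [-3, 4, 26, 16, 17]
Insert 16: shifted 1 elements -> [-3, 4, 16, 26, 17]
Insert 17: shifted 1 elements -> [-3, 4, 16, 17, 26]


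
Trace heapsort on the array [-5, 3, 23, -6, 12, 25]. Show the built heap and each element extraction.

Build heap: [25, 12, 23, -6, 3, -5]
Extract 25: [23, 12, -5, -6, 3, 25]
Extract 23: [12, 3, -5, -6, 23, 25]
Extract 12: [3, -6, -5, 12, 23, 25]
Extract 3: [-5, -6, 3, 12, 23, 25]
Extract -5: [-6, -5, 3, 12, 23, 25]


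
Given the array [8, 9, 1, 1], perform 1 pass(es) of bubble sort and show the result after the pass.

After pass 1: [8, 1, 1, 9] (2 swaps)
Total swaps: 2


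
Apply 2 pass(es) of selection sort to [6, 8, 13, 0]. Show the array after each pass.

Pass 1: Select minimum 0 at index 3, swap -> [0, 8, 13, 6]
Pass 2: Select minimum 6 at index 3, swap -> [0, 6, 13, 8]


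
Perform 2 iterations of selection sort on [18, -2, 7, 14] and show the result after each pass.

Pass 1: Select minimum -2 at index 1, swap -> [-2, 18, 7, 14]
Pass 2: Select minimum 7 at index 2, swap -> [-2, 7, 18, 14]


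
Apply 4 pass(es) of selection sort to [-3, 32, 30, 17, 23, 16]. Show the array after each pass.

Pass 1: Select minimum -3 at index 0, swap -> [-3, 32, 30, 17, 23, 16]
Pass 2: Select minimum 16 at index 5, swap -> [-3, 16, 30, 17, 23, 32]
Pass 3: Select minimum 17 at index 3, swap -> [-3, 16, 17, 30, 23, 32]
Pass 4: Select minimum 23 at index 4, swap -> [-3, 16, 17, 23, 30, 32]


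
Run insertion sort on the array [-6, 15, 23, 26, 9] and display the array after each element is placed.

First element -6 is already 'sorted'
Insert 15: shifted 0 elements -> [-6, 15, 23, 26, 9]
Insert 23: shifted 0 elements -> [-6, 15, 23, 26, 9]
Insert 26: shifted 0 elements -> [-6, 15, 23, 26, 9]
Insert 9: shifted 3 elements -> [-6, 9, 15, 23, 26]


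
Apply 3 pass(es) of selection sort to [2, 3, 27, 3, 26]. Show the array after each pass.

Pass 1: Select minimum 2 at index 0, swap -> [2, 3, 27, 3, 26]
Pass 2: Select minimum 3 at index 1, swap -> [2, 3, 27, 3, 26]
Pass 3: Select minimum 3 at index 3, swap -> [2, 3, 3, 27, 26]


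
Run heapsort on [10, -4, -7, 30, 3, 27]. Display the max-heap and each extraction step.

Build heap: [30, 10, 27, -4, 3, -7]
Extract 30: [27, 10, -7, -4, 3, 30]
Extract 27: [10, 3, -7, -4, 27, 30]
Extract 10: [3, -4, -7, 10, 27, 30]
Extract 3: [-4, -7, 3, 10, 27, 30]
Extract -4: [-7, -4, 3, 10, 27, 30]


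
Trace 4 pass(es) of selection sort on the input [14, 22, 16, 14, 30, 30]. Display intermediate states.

Pass 1: Select minimum 14 at index 0, swap -> [14, 22, 16, 14, 30, 30]
Pass 2: Select minimum 14 at index 3, swap -> [14, 14, 16, 22, 30, 30]
Pass 3: Select minimum 16 at index 2, swap -> [14, 14, 16, 22, 30, 30]
Pass 4: Select minimum 22 at index 3, swap -> [14, 14, 16, 22, 30, 30]


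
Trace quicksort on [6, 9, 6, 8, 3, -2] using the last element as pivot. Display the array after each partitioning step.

Partition 1: pivot=-2 at index 0 -> [-2, 9, 6, 8, 3, 6]
Partition 2: pivot=6 at index 3 -> [-2, 6, 3, 6, 9, 8]
Partition 3: pivot=3 at index 1 -> [-2, 3, 6, 6, 9, 8]
Partition 4: pivot=8 at index 4 -> [-2, 3, 6, 6, 8, 9]


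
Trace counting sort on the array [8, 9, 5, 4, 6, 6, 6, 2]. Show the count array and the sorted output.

Count array: [0, 0, 1, 0, 1, 1, 3, 0, 1, 1]
(count[i] = number of elements equal to i)
Cumulative count: [0, 0, 1, 1, 2, 3, 6, 6, 7, 8]
Sorted: [2, 4, 5, 6, 6, 6, 8, 9]


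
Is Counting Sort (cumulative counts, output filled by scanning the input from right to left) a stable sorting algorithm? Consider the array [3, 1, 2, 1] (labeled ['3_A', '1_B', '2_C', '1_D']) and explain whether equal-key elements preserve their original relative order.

Trace Counting Sort on the labeled array (the key is the number; the letter only tracks identity):
  Counts for values 0..3: [0, 2, 1, 1]
  Cumulative counts: [0, 2, 3, 4]
  Scan right to left: place 1_D at output index 1
  Scan right to left: place 2_C at output index 2
  Scan right to left: place 1_B at output index 0
  Scan right to left: place 3_A at output index 3
  Output: [1_B, 1_D, 2_C, 3_A]
Equal keys:
  value 1: originally 1_B, 1_D; after sorting 1_B, 1_D -> order preserved
All equal keys kept their original relative order. Counting Sort is stable: scanning the input right to left with decreasing cumulative counts places later duplicates at later output positions.
Answer: Stable


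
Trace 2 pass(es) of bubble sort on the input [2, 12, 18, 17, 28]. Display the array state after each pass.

After pass 1: [2, 12, 17, 18, 28] (1 swaps)
After pass 2: [2, 12, 17, 18, 28] (0 swaps)
Total swaps: 1


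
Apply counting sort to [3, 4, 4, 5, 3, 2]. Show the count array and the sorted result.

Count array: [0, 0, 1, 2, 2, 1]
(count[i] = number of elements equal to i)
Cumulative count: [0, 0, 1, 3, 5, 6]
Sorted: [2, 3, 3, 4, 4, 5]


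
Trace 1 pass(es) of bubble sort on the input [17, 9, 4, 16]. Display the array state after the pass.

After pass 1: [9, 4, 16, 17] (3 swaps)
Total swaps: 3


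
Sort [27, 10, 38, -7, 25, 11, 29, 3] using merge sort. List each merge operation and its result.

Divide and conquer:
  Merge [27] + [10] -> [10, 27]
  Merge [38] + [-7] -> [-7, 38]
  Merge [10, 27] + [-7, 38] -> [-7, 10, 27, 38]
  Merge [25] + [11] -> [11, 25]
  Merge [29] + [3] -> [3, 29]
  Merge [11, 25] + [3, 29] -> [3, 11, 25, 29]
  Merge [-7, 10, 27, 38] + [3, 11, 25, 29] -> [-7, 3, 10, 11, 25, 27, 29, 38]


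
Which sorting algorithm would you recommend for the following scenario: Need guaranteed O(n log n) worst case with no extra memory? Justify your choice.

Best choice: Heapsort
Reason: Heapsort is O(n log n) worst case and sorts in-place; quicksort can degrade to O(n^2)


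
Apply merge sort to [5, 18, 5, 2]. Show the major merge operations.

Divide and conquer:
  Merge [5] + [18] -> [5, 18]
  Merge [5] + [2] -> [2, 5]
  Merge [5, 18] + [2, 5] -> [2, 5, 5, 18]


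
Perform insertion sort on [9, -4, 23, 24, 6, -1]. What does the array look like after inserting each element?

First element 9 is already 'sorted'
Insert -4: shifted 1 elements -> [-4, 9, 23, 24, 6, -1]
Insert 23: shifted 0 elements -> [-4, 9, 23, 24, 6, -1]
Insert 24: shifted 0 elements -> [-4, 9, 23, 24, 6, -1]
Insert 6: shifted 3 elements -> [-4, 6, 9, 23, 24, -1]
Insert -1: shifted 4 elements -> [-4, -1, 6, 9, 23, 24]


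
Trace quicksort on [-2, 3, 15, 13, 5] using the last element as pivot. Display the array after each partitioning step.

Partition 1: pivot=5 at index 2 -> [-2, 3, 5, 13, 15]
Partition 2: pivot=3 at index 1 -> [-2, 3, 5, 13, 15]
Partition 3: pivot=15 at index 4 -> [-2, 3, 5, 13, 15]


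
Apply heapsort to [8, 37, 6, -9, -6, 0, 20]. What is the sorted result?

Build heap: [37, 8, 20, -9, -6, 0, 6]
Extract 37: [20, 8, 6, -9, -6, 0, 37]
Extract 20: [8, 0, 6, -9, -6, 20, 37]
Extract 8: [6, 0, -6, -9, 8, 20, 37]
Extract 6: [0, -9, -6, 6, 8, 20, 37]
Extract 0: [-6, -9, 0, 6, 8, 20, 37]
Extract -6: [-9, -6, 0, 6, 8, 20, 37]


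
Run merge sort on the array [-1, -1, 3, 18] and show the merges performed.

Divide and conquer:
  Merge [-1] + [-1] -> [-1, -1]
  Merge [3] + [18] -> [3, 18]
  Merge [-1, -1] + [3, 18] -> [-1, -1, 3, 18]


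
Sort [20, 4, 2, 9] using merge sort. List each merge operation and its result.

Divide and conquer:
  Merge [20] + [4] -> [4, 20]
  Merge [2] + [9] -> [2, 9]
  Merge [4, 20] + [2, 9] -> [2, 4, 9, 20]


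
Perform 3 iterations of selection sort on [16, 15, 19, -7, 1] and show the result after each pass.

Pass 1: Select minimum -7 at index 3, swap -> [-7, 15, 19, 16, 1]
Pass 2: Select minimum 1 at index 4, swap -> [-7, 1, 19, 16, 15]
Pass 3: Select minimum 15 at index 4, swap -> [-7, 1, 15, 16, 19]


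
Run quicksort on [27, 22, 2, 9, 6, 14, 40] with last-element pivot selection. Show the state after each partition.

Partition 1: pivot=40 at index 6 -> [27, 22, 2, 9, 6, 14, 40]
Partition 2: pivot=14 at index 3 -> [2, 9, 6, 14, 27, 22, 40]
Partition 3: pivot=6 at index 1 -> [2, 6, 9, 14, 27, 22, 40]
Partition 4: pivot=22 at index 4 -> [2, 6, 9, 14, 22, 27, 40]


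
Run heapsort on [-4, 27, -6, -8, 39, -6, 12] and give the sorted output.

Build heap: [39, 27, 12, -8, -4, -6, -6]
Extract 39: [27, -4, 12, -8, -6, -6, 39]
Extract 27: [12, -4, -6, -8, -6, 27, 39]
Extract 12: [-4, -6, -6, -8, 12, 27, 39]
Extract -4: [-6, -8, -6, -4, 12, 27, 39]
Extract -6: [-6, -8, -6, -4, 12, 27, 39]
Extract -6: [-8, -6, -6, -4, 12, 27, 39]


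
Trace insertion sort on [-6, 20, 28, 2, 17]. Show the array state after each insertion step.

First element -6 is already 'sorted'
Insert 20: shifted 0 elements -> [-6, 20, 28, 2, 17]
Insert 28: shifted 0 elements -> [-6, 20, 28, 2, 17]
Insert 2: shifted 2 elements -> [-6, 2, 20, 28, 17]
Insert 17: shifted 2 elements -> [-6, 2, 17, 20, 28]


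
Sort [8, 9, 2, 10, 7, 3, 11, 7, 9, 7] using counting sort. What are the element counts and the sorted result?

Count array: [0, 0, 1, 1, 0, 0, 0, 3, 1, 2, 1, 1]
(count[i] = number of elements equal to i)
Cumulative count: [0, 0, 1, 2, 2, 2, 2, 5, 6, 8, 9, 10]
Sorted: [2, 3, 7, 7, 7, 8, 9, 9, 10, 11]


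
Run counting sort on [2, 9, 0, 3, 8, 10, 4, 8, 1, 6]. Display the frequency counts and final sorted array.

Count array: [1, 1, 1, 1, 1, 0, 1, 0, 2, 1, 1]
(count[i] = number of elements equal to i)
Cumulative count: [1, 2, 3, 4, 5, 5, 6, 6, 8, 9, 10]
Sorted: [0, 1, 2, 3, 4, 6, 8, 8, 9, 10]


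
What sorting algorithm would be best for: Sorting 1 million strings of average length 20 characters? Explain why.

Best choice: MSD radix sort or Mergesort
Reason: MSD radix sort is a non-comparison sort that buckets the strings by successive character positions, running in time proportional to the total number of characters examined rather than O(n log n) string comparisons; mergesort is a stable O(n log n)-comparison alternative that works for arbitrary variable-length keys


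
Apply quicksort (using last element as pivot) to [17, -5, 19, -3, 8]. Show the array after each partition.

Partition 1: pivot=8 at index 2 -> [-5, -3, 8, 17, 19]
Partition 2: pivot=-3 at index 1 -> [-5, -3, 8, 17, 19]
Partition 3: pivot=19 at index 4 -> [-5, -3, 8, 17, 19]


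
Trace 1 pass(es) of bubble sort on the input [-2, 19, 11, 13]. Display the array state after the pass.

After pass 1: [-2, 11, 13, 19] (2 swaps)
Total swaps: 2


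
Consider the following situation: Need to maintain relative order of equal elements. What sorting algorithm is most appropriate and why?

Best choice: Merge sort or Insertion sort
Reason: Both are stable; quicksort and heapsort are not stable


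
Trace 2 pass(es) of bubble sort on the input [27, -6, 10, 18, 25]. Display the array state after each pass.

After pass 1: [-6, 10, 18, 25, 27] (4 swaps)
After pass 2: [-6, 10, 18, 25, 27] (0 swaps)
Total swaps: 4


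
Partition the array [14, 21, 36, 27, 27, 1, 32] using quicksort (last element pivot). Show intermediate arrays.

Partition 1: pivot=32 at index 5 -> [14, 21, 27, 27, 1, 32, 36]
Partition 2: pivot=1 at index 0 -> [1, 21, 27, 27, 14, 32, 36]
Partition 3: pivot=14 at index 1 -> [1, 14, 27, 27, 21, 32, 36]
Partition 4: pivot=21 at index 2 -> [1, 14, 21, 27, 27, 32, 36]
Partition 5: pivot=27 at index 4 -> [1, 14, 21, 27, 27, 32, 36]


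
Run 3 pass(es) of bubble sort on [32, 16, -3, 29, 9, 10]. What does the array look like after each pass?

After pass 1: [16, -3, 29, 9, 10, 32] (5 swaps)
After pass 2: [-3, 16, 9, 10, 29, 32] (3 swaps)
After pass 3: [-3, 9, 10, 16, 29, 32] (2 swaps)
Total swaps: 10


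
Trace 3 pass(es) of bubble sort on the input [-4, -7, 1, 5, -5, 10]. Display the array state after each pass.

After pass 1: [-7, -4, 1, -5, 5, 10] (2 swaps)
After pass 2: [-7, -4, -5, 1, 5, 10] (1 swaps)
After pass 3: [-7, -5, -4, 1, 5, 10] (1 swaps)
Total swaps: 4


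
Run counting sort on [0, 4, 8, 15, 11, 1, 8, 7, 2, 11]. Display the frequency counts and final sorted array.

Count array: [1, 1, 1, 0, 1, 0, 0, 1, 2, 0, 0, 2, 0, 0, 0, 1]
(count[i] = number of elements equal to i)
Cumulative count: [1, 2, 3, 3, 4, 4, 4, 5, 7, 7, 7, 9, 9, 9, 9, 10]
Sorted: [0, 1, 2, 4, 7, 8, 8, 11, 11, 15]


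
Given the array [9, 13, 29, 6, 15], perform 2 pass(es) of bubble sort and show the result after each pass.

After pass 1: [9, 13, 6, 15, 29] (2 swaps)
After pass 2: [9, 6, 13, 15, 29] (1 swaps)
Total swaps: 3


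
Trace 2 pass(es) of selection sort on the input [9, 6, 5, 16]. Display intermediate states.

Pass 1: Select minimum 5 at index 2, swap -> [5, 6, 9, 16]
Pass 2: Select minimum 6 at index 1, swap -> [5, 6, 9, 16]


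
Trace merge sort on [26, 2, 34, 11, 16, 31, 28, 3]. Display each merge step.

Divide and conquer:
  Merge [26] + [2] -> [2, 26]
  Merge [34] + [11] -> [11, 34]
  Merge [2, 26] + [11, 34] -> [2, 11, 26, 34]
  Merge [16] + [31] -> [16, 31]
  Merge [28] + [3] -> [3, 28]
  Merge [16, 31] + [3, 28] -> [3, 16, 28, 31]
  Merge [2, 11, 26, 34] + [3, 16, 28, 31] -> [2, 3, 11, 16, 26, 28, 31, 34]


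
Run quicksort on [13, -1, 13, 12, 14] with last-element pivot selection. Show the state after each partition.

Partition 1: pivot=14 at index 4 -> [13, -1, 13, 12, 14]
Partition 2: pivot=12 at index 1 -> [-1, 12, 13, 13, 14]
Partition 3: pivot=13 at index 3 -> [-1, 12, 13, 13, 14]


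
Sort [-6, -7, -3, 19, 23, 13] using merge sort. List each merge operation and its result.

Divide and conquer:
  Merge [-7] + [-3] -> [-7, -3]
  Merge [-6] + [-7, -3] -> [-7, -6, -3]
  Merge [23] + [13] -> [13, 23]
  Merge [19] + [13, 23] -> [13, 19, 23]
  Merge [-7, -6, -3] + [13, 19, 23] -> [-7, -6, -3, 13, 19, 23]


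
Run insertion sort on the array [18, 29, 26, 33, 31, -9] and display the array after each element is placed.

First element 18 is already 'sorted'
Insert 29: shifted 0 elements -> [18, 29, 26, 33, 31, -9]
Insert 26: shifted 1 elements -> [18, 26, 29, 33, 31, -9]
Insert 33: shifted 0 elements -> [18, 26, 29, 33, 31, -9]
Insert 31: shifted 1 elements -> [18, 26, 29, 31, 33, -9]
Insert -9: shifted 5 elements -> [-9, 18, 26, 29, 31, 33]


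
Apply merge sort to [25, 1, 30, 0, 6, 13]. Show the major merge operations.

Divide and conquer:
  Merge [1] + [30] -> [1, 30]
  Merge [25] + [1, 30] -> [1, 25, 30]
  Merge [6] + [13] -> [6, 13]
  Merge [0] + [6, 13] -> [0, 6, 13]
  Merge [1, 25, 30] + [0, 6, 13] -> [0, 1, 6, 13, 25, 30]


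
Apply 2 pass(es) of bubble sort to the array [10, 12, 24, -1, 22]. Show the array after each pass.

After pass 1: [10, 12, -1, 22, 24] (2 swaps)
After pass 2: [10, -1, 12, 22, 24] (1 swaps)
Total swaps: 3


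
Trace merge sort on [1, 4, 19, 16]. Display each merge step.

Divide and conquer:
  Merge [1] + [4] -> [1, 4]
  Merge [19] + [16] -> [16, 19]
  Merge [1, 4] + [16, 19] -> [1, 4, 16, 19]


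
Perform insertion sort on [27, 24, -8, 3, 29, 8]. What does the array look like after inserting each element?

First element 27 is already 'sorted'
Insert 24: shifted 1 elements -> [24, 27, -8, 3, 29, 8]
Insert -8: shifted 2 elements -> [-8, 24, 27, 3, 29, 8]
Insert 3: shifted 2 elements -> [-8, 3, 24, 27, 29, 8]
Insert 29: shifted 0 elements -> [-8, 3, 24, 27, 29, 8]
Insert 8: shifted 3 elements -> [-8, 3, 8, 24, 27, 29]


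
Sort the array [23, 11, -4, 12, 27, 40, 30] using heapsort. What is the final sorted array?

Build heap: [40, 27, 30, 12, 11, -4, 23]
Extract 40: [30, 27, 23, 12, 11, -4, 40]
Extract 30: [27, 12, 23, -4, 11, 30, 40]
Extract 27: [23, 12, 11, -4, 27, 30, 40]
Extract 23: [12, -4, 11, 23, 27, 30, 40]
Extract 12: [11, -4, 12, 23, 27, 30, 40]
Extract 11: [-4, 11, 12, 23, 27, 30, 40]


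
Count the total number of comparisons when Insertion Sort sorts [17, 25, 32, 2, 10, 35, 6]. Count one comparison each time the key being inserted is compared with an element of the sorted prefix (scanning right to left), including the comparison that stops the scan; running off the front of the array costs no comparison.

Insert 25: 17 <= 25 (stop) = 1 comparison(s) -> [17, 25, 32, 2, 10, 35, 6]
Insert 32: 25 <= 32 (stop) = 1 comparison(s) -> [17, 25, 32, 2, 10, 35, 6]
Insert 2: 32 > 2 (shift), 25 > 2 (shift), 17 > 2 (shift), reached front = 3 comparison(s) -> [2, 17, 25, 32, 10, 35, 6]
Insert 10: 32 > 10 (shift), 25 > 10 (shift), 17 > 10 (shift), 2 <= 10 (stop) = 4 comparison(s) -> [2, 10, 17, 25, 32, 35, 6]
Insert 35: 32 <= 35 (stop) = 1 comparison(s) -> [2, 10, 17, 25, 32, 35, 6]
Insert 6: 35 > 6 (shift), 32 > 6 (shift), 25 > 6 (shift), 17 > 6 (shift), 10 > 6 (shift), 2 <= 6 (stop) = 6 comparison(s) -> [2, 6, 10, 17, 25, 32, 35]
Total comparisons: 1 + 1 + 3 + 4 + 1 + 6 = 16


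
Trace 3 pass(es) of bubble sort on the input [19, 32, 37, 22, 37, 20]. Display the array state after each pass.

After pass 1: [19, 32, 22, 37, 20, 37] (2 swaps)
After pass 2: [19, 22, 32, 20, 37, 37] (2 swaps)
After pass 3: [19, 22, 20, 32, 37, 37] (1 swaps)
Total swaps: 5


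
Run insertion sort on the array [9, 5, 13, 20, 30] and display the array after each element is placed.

First element 9 is already 'sorted'
Insert 5: shifted 1 elements -> [5, 9, 13, 20, 30]
Insert 13: shifted 0 elements -> [5, 9, 13, 20, 30]
Insert 20: shifted 0 elements -> [5, 9, 13, 20, 30]
Insert 30: shifted 0 elements -> [5, 9, 13, 20, 30]


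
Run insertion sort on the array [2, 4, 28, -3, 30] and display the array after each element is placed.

First element 2 is already 'sorted'
Insert 4: shifted 0 elements -> [2, 4, 28, -3, 30]
Insert 28: shifted 0 elements -> [2, 4, 28, -3, 30]
Insert -3: shifted 3 elements -> [-3, 2, 4, 28, 30]
Insert 30: shifted 0 elements -> [-3, 2, 4, 28, 30]


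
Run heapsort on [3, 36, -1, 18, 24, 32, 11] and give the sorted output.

Build heap: [36, 24, 32, 18, 3, -1, 11]
Extract 36: [32, 24, 11, 18, 3, -1, 36]
Extract 32: [24, 18, 11, -1, 3, 32, 36]
Extract 24: [18, 3, 11, -1, 24, 32, 36]
Extract 18: [11, 3, -1, 18, 24, 32, 36]
Extract 11: [3, -1, 11, 18, 24, 32, 36]
Extract 3: [-1, 3, 11, 18, 24, 32, 36]


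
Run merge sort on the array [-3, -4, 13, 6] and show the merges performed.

Divide and conquer:
  Merge [-3] + [-4] -> [-4, -3]
  Merge [13] + [6] -> [6, 13]
  Merge [-4, -3] + [6, 13] -> [-4, -3, 6, 13]


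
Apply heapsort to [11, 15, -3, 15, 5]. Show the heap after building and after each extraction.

Build heap: [15, 15, -3, 11, 5]
Extract 15: [15, 11, -3, 5, 15]
Extract 15: [11, 5, -3, 15, 15]
Extract 11: [5, -3, 11, 15, 15]
Extract 5: [-3, 5, 11, 15, 15]


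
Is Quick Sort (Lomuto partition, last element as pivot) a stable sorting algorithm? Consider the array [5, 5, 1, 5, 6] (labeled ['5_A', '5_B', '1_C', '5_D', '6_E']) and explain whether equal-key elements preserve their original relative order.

Trace Quick Sort on the labeled array (the key is the number; the letter only tracks identity):
  Partition indices 0..4 around pivot 6_E -> [5_A, 5_B, 1_C, 5_D, 6_E]
  Partition indices 0..3 around pivot 5_D -> [5_A, 5_B, 1_C, 5_D, 6_E]
  Partition indices 0..2 around pivot 1_C -> [1_C, 5_B, 5_A, 5_D, 6_E]
  Partition indices 1..2 around pivot 5_A -> [1_C, 5_B, 5_A, 5_D, 6_E]
Final order: [1_C, 5_B, 5_A, 5_D, 6_E]
Equal keys:
  value 5: originally 5_A, 5_B, 5_D; after sorting 5_B, 5_A, 5_D -> order changed
Equal keys were reordered, so Quick Sort is not stable: partition swaps elements across long distances and can reorder equal keys. (One such input is enough; an unstable sort may happen to preserve order on other inputs, but it gives no guarantee.)
Answer: Not stable


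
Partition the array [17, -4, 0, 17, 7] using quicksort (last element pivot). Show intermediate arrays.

Partition 1: pivot=7 at index 2 -> [-4, 0, 7, 17, 17]
Partition 2: pivot=0 at index 1 -> [-4, 0, 7, 17, 17]
Partition 3: pivot=17 at index 4 -> [-4, 0, 7, 17, 17]


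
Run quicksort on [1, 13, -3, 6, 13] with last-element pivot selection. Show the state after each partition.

Partition 1: pivot=13 at index 4 -> [1, 13, -3, 6, 13]
Partition 2: pivot=6 at index 2 -> [1, -3, 6, 13, 13]
Partition 3: pivot=-3 at index 0 -> [-3, 1, 6, 13, 13]


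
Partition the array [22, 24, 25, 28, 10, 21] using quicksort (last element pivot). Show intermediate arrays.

Partition 1: pivot=21 at index 1 -> [10, 21, 25, 28, 22, 24]
Partition 2: pivot=24 at index 3 -> [10, 21, 22, 24, 25, 28]
Partition 3: pivot=28 at index 5 -> [10, 21, 22, 24, 25, 28]


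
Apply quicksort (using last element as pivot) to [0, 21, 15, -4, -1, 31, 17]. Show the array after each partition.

Partition 1: pivot=17 at index 4 -> [0, 15, -4, -1, 17, 31, 21]
Partition 2: pivot=-1 at index 1 -> [-4, -1, 0, 15, 17, 31, 21]
Partition 3: pivot=15 at index 3 -> [-4, -1, 0, 15, 17, 31, 21]
Partition 4: pivot=21 at index 5 -> [-4, -1, 0, 15, 17, 21, 31]


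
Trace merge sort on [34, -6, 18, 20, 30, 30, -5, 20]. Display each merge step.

Divide and conquer:
  Merge [34] + [-6] -> [-6, 34]
  Merge [18] + [20] -> [18, 20]
  Merge [-6, 34] + [18, 20] -> [-6, 18, 20, 34]
  Merge [30] + [30] -> [30, 30]
  Merge [-5] + [20] -> [-5, 20]
  Merge [30, 30] + [-5, 20] -> [-5, 20, 30, 30]
  Merge [-6, 18, 20, 34] + [-5, 20, 30, 30] -> [-6, -5, 18, 20, 20, 30, 30, 34]


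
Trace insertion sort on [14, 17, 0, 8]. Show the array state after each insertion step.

First element 14 is already 'sorted'
Insert 17: shifted 0 elements -> [14, 17, 0, 8]
Insert 0: shifted 2 elements -> [0, 14, 17, 8]
Insert 8: shifted 2 elements -> [0, 8, 14, 17]


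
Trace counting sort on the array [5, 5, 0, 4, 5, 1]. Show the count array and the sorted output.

Count array: [1, 1, 0, 0, 1, 3]
(count[i] = number of elements equal to i)
Cumulative count: [1, 2, 2, 2, 3, 6]
Sorted: [0, 1, 4, 5, 5, 5]


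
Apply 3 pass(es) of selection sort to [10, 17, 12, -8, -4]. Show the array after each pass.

Pass 1: Select minimum -8 at index 3, swap -> [-8, 17, 12, 10, -4]
Pass 2: Select minimum -4 at index 4, swap -> [-8, -4, 12, 10, 17]
Pass 3: Select minimum 10 at index 3, swap -> [-8, -4, 10, 12, 17]
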